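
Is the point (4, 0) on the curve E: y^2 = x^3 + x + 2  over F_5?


Check whether y^2 = x^3 + 1 x + 2 (mod 5) for (x, y) = (4, 0).
LHS: y^2 = 0^2 mod 5 = 0
RHS: x^3 + 1 x + 2 = 4^3 + 1*4 + 2 mod 5 = 0
LHS = RHS

Yes, on the curve


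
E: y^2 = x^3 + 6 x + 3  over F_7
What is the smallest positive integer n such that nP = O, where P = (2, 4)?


Compute successive multiples of P until we hit O:
  1P = (2, 4)
  2P = (5, 5)
  3P = (4, 0)
  4P = (5, 2)
  5P = (2, 3)
  6P = O

ord(P) = 6


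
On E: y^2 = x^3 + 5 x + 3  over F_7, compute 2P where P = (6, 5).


Doubling: s = (3 x1^2 + a) / (2 y1)
s = (3*6^2 + 5) / (2*5) mod 7 = 5
x3 = s^2 - 2 x1 mod 7 = 5^2 - 2*6 = 6
y3 = s (x1 - x3) - y1 mod 7 = 5 * (6 - 6) - 5 = 2

2P = (6, 2)


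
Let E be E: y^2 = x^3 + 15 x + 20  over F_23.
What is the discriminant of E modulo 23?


4 a^3 + 27 b^2 = 4*15^3 + 27*20^2 = 13500 + 10800 = 24300
Delta = -16 * (24300) = -388800
Delta mod 23 = 15

Delta = 15 (mod 23)


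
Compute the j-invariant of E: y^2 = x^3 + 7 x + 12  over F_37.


Delta = -16(4 a^3 + 27 b^2) mod 37 = 15
-1728 * (4 a)^3 = -1728 * (4*7)^3 mod 37 = 10
j = 10 * 15^(-1) mod 37 = 13

j = 13 (mod 37)


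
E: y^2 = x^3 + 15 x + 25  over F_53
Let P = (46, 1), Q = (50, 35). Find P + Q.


P != Q, so use the chord formula.
s = (y2 - y1) / (x2 - x1) = (34) / (4) mod 53 = 35
x3 = s^2 - x1 - x2 mod 53 = 35^2 - 46 - 50 = 16
y3 = s (x1 - x3) - y1 mod 53 = 35 * (46 - 16) - 1 = 42

P + Q = (16, 42)


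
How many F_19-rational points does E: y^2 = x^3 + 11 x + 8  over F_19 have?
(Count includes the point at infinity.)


For each x in F_19, count y with y^2 = x^3 + 11 x + 8 mod 19:
  x = 1: RHS = 1, y in [1, 18]  -> 2 point(s)
  x = 2: RHS = 0, y in [0]  -> 1 point(s)
  x = 3: RHS = 11, y in [7, 12]  -> 2 point(s)
  x = 5: RHS = 17, y in [6, 13]  -> 2 point(s)
  x = 6: RHS = 5, y in [9, 10]  -> 2 point(s)
  x = 8: RHS = 0, y in [0]  -> 1 point(s)
  x = 9: RHS = 0, y in [0]  -> 1 point(s)
  x = 10: RHS = 16, y in [4, 15]  -> 2 point(s)
  x = 11: RHS = 16, y in [4, 15]  -> 2 point(s)
  x = 12: RHS = 6, y in [5, 14]  -> 2 point(s)
  x = 13: RHS = 11, y in [7, 12]  -> 2 point(s)
  x = 16: RHS = 5, y in [9, 10]  -> 2 point(s)
  x = 17: RHS = 16, y in [4, 15]  -> 2 point(s)
Affine points: 23. Add the point at infinity: total = 24.

#E(F_19) = 24


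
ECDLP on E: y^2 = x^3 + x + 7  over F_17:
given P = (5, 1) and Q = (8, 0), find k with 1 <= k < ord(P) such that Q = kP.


Enumerate multiples of P until we hit Q = (8, 0):
  1P = (5, 1)
  2P = (6, 12)
  3P = (8, 0)
Match found at i = 3.

k = 3


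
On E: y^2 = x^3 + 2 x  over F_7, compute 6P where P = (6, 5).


k = 6 = 110_2 (binary, LSB first: 011)
Double-and-add from P = (6, 5):
  bit 0 = 0: acc unchanged = O
  bit 1 = 1: acc = O + (4, 3) = (4, 3)
  bit 2 = 1: acc = (4, 3) + (0, 0) = (4, 4)

6P = (4, 4)


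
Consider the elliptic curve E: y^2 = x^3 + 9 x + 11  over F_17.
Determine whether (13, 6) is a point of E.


Check whether y^2 = x^3 + 9 x + 11 (mod 17) for (x, y) = (13, 6).
LHS: y^2 = 6^2 mod 17 = 2
RHS: x^3 + 9 x + 11 = 13^3 + 9*13 + 11 mod 17 = 13
LHS != RHS

No, not on the curve


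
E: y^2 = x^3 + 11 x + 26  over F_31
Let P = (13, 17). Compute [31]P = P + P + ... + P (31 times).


k = 31 = 11111_2 (binary, LSB first: 11111)
Double-and-add from P = (13, 17):
  bit 0 = 1: acc = O + (13, 17) = (13, 17)
  bit 1 = 1: acc = (13, 17) + (14, 17) = (4, 14)
  bit 2 = 1: acc = (4, 14) + (21, 1) = (26, 1)
  bit 3 = 1: acc = (26, 1) + (28, 11) = (2, 26)
  bit 4 = 1: acc = (2, 26) + (20, 0) = (13, 14)

31P = (13, 14)


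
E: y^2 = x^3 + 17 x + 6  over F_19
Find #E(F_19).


For each x in F_19, count y with y^2 = x^3 + 17 x + 6 mod 19:
  x = 0: RHS = 6, y in [5, 14]  -> 2 point(s)
  x = 1: RHS = 5, y in [9, 10]  -> 2 point(s)
  x = 4: RHS = 5, y in [9, 10]  -> 2 point(s)
  x = 5: RHS = 7, y in [8, 11]  -> 2 point(s)
  x = 6: RHS = 1, y in [1, 18]  -> 2 point(s)
  x = 10: RHS = 17, y in [6, 13]  -> 2 point(s)
  x = 11: RHS = 4, y in [2, 17]  -> 2 point(s)
  x = 12: RHS = 0, y in [0]  -> 1 point(s)
  x = 13: RHS = 11, y in [7, 12]  -> 2 point(s)
  x = 14: RHS = 5, y in [9, 10]  -> 2 point(s)
  x = 15: RHS = 7, y in [8, 11]  -> 2 point(s)
  x = 16: RHS = 4, y in [2, 17]  -> 2 point(s)
  x = 18: RHS = 7, y in [8, 11]  -> 2 point(s)
Affine points: 25. Add the point at infinity: total = 26.

#E(F_19) = 26


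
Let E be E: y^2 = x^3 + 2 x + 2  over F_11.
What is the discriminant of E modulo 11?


4 a^3 + 27 b^2 = 4*2^3 + 27*2^2 = 32 + 108 = 140
Delta = -16 * (140) = -2240
Delta mod 11 = 4

Delta = 4 (mod 11)


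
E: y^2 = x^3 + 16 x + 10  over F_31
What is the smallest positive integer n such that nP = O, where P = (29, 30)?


Compute successive multiples of P until we hit O:
  1P = (29, 30)
  2P = (14, 8)
  3P = (2, 22)
  4P = (4, 13)
  5P = (0, 17)
  6P = (21, 11)
  7P = (22, 6)
  8P = (12, 15)
  ... (continuing to 28P)
  28P = O

ord(P) = 28


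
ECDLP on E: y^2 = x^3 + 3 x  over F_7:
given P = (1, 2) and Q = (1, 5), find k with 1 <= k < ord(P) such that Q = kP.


Enumerate multiples of P until we hit Q = (1, 5):
  1P = (1, 2)
  2P = (2, 0)
  3P = (1, 5)
Match found at i = 3.

k = 3


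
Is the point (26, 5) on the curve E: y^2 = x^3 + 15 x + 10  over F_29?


Check whether y^2 = x^3 + 15 x + 10 (mod 29) for (x, y) = (26, 5).
LHS: y^2 = 5^2 mod 29 = 25
RHS: x^3 + 15 x + 10 = 26^3 + 15*26 + 10 mod 29 = 25
LHS = RHS

Yes, on the curve


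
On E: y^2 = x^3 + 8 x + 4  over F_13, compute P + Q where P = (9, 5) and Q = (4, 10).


P != Q, so use the chord formula.
s = (y2 - y1) / (x2 - x1) = (5) / (8) mod 13 = 12
x3 = s^2 - x1 - x2 mod 13 = 12^2 - 9 - 4 = 1
y3 = s (x1 - x3) - y1 mod 13 = 12 * (9 - 1) - 5 = 0

P + Q = (1, 0)


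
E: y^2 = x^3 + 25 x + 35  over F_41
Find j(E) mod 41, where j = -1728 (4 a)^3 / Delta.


Delta = -16(4 a^3 + 27 b^2) mod 41 = 18
-1728 * (4 a)^3 = -1728 * (4*25)^3 mod 41 = 22
j = 22 * 18^(-1) mod 41 = 24

j = 24 (mod 41)


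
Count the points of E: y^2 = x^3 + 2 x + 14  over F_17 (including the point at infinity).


For each x in F_17, count y with y^2 = x^3 + 2 x + 14 mod 17:
  x = 1: RHS = 0, y in [0]  -> 1 point(s)
  x = 2: RHS = 9, y in [3, 14]  -> 2 point(s)
  x = 3: RHS = 13, y in [8, 9]  -> 2 point(s)
  x = 4: RHS = 1, y in [1, 16]  -> 2 point(s)
  x = 5: RHS = 13, y in [8, 9]  -> 2 point(s)
  x = 6: RHS = 4, y in [2, 15]  -> 2 point(s)
  x = 8: RHS = 15, y in [7, 10]  -> 2 point(s)
  x = 9: RHS = 13, y in [8, 9]  -> 2 point(s)
  x = 12: RHS = 15, y in [7, 10]  -> 2 point(s)
  x = 14: RHS = 15, y in [7, 10]  -> 2 point(s)
  x = 15: RHS = 2, y in [6, 11]  -> 2 point(s)
Affine points: 21. Add the point at infinity: total = 22.

#E(F_17) = 22


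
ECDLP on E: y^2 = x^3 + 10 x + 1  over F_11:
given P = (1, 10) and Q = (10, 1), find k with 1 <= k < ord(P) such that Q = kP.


Enumerate multiples of P until we hit Q = (10, 1):
  1P = (1, 10)
  2P = (10, 10)
  3P = (0, 1)
  4P = (3, 5)
  5P = (5, 0)
  6P = (3, 6)
  7P = (0, 10)
  8P = (10, 1)
Match found at i = 8.

k = 8


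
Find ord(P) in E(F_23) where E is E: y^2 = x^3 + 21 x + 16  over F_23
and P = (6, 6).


Compute successive multiples of P until we hit O:
  1P = (6, 6)
  2P = (13, 5)
  3P = (12, 8)
  4P = (0, 19)
  5P = (7, 0)
  6P = (0, 4)
  7P = (12, 15)
  8P = (13, 18)
  ... (continuing to 10P)
  10P = O

ord(P) = 10


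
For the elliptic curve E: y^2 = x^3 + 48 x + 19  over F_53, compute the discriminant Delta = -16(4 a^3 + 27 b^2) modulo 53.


4 a^3 + 27 b^2 = 4*48^3 + 27*19^2 = 442368 + 9747 = 452115
Delta = -16 * (452115) = -7233840
Delta mod 53 = 24

Delta = 24 (mod 53)


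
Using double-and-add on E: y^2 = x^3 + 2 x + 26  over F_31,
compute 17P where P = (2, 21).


k = 17 = 10001_2 (binary, LSB first: 10001)
Double-and-add from P = (2, 21):
  bit 0 = 1: acc = O + (2, 21) = (2, 21)
  bit 1 = 0: acc unchanged = (2, 21)
  bit 2 = 0: acc unchanged = (2, 21)
  bit 3 = 0: acc unchanged = (2, 21)
  bit 4 = 1: acc = (2, 21) + (18, 2) = (29, 13)

17P = (29, 13)


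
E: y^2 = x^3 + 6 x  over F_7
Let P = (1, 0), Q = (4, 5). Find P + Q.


P != Q, so use the chord formula.
s = (y2 - y1) / (x2 - x1) = (5) / (3) mod 7 = 4
x3 = s^2 - x1 - x2 mod 7 = 4^2 - 1 - 4 = 4
y3 = s (x1 - x3) - y1 mod 7 = 4 * (1 - 4) - 0 = 2

P + Q = (4, 2)


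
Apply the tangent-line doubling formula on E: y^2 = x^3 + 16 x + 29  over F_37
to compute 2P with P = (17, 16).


Doubling: s = (3 x1^2 + a) / (2 y1)
s = (3*17^2 + 16) / (2*16) mod 37 = 1
x3 = s^2 - 2 x1 mod 37 = 1^2 - 2*17 = 4
y3 = s (x1 - x3) - y1 mod 37 = 1 * (17 - 4) - 16 = 34

2P = (4, 34)


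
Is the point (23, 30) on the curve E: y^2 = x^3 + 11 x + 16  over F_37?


Check whether y^2 = x^3 + 11 x + 16 (mod 37) for (x, y) = (23, 30).
LHS: y^2 = 30^2 mod 37 = 12
RHS: x^3 + 11 x + 16 = 23^3 + 11*23 + 16 mod 37 = 4
LHS != RHS

No, not on the curve


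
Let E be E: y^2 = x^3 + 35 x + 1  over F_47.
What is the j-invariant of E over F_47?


Delta = -16(4 a^3 + 27 b^2) mod 47 = 39
-1728 * (4 a)^3 = -1728 * (4*35)^3 mod 47 = 36
j = 36 * 39^(-1) mod 47 = 19

j = 19 (mod 47)


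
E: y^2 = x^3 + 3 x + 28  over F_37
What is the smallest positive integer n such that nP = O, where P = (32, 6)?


Compute successive multiples of P until we hit O:
  1P = (32, 6)
  2P = (6, 15)
  3P = (33, 10)
  4P = (25, 22)
  5P = (26, 12)
  6P = (17, 16)
  7P = (9, 28)
  8P = (3, 29)
  ... (continuing to 49P)
  49P = O

ord(P) = 49


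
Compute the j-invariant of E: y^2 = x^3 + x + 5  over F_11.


Delta = -16(4 a^3 + 27 b^2) mod 11 = 4
-1728 * (4 a)^3 = -1728 * (4*1)^3 mod 11 = 2
j = 2 * 4^(-1) mod 11 = 6

j = 6 (mod 11)


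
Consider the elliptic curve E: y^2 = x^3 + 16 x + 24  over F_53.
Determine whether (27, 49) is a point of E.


Check whether y^2 = x^3 + 16 x + 24 (mod 53) for (x, y) = (27, 49).
LHS: y^2 = 49^2 mod 53 = 16
RHS: x^3 + 16 x + 24 = 27^3 + 16*27 + 24 mod 53 = 52
LHS != RHS

No, not on the curve


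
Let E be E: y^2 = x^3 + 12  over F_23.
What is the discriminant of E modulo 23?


4 a^3 + 27 b^2 = 4*0^3 + 27*12^2 = 0 + 3888 = 3888
Delta = -16 * (3888) = -62208
Delta mod 23 = 7

Delta = 7 (mod 23)


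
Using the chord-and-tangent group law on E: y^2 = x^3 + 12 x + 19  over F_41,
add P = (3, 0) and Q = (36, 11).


P != Q, so use the chord formula.
s = (y2 - y1) / (x2 - x1) = (11) / (33) mod 41 = 14
x3 = s^2 - x1 - x2 mod 41 = 14^2 - 3 - 36 = 34
y3 = s (x1 - x3) - y1 mod 41 = 14 * (3 - 34) - 0 = 17

P + Q = (34, 17)


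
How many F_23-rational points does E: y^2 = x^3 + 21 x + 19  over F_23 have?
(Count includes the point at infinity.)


For each x in F_23, count y with y^2 = x^3 + 21 x + 19 mod 23:
  x = 1: RHS = 18, y in [8, 15]  -> 2 point(s)
  x = 2: RHS = 0, y in [0]  -> 1 point(s)
  x = 4: RHS = 6, y in [11, 12]  -> 2 point(s)
  x = 6: RHS = 16, y in [4, 19]  -> 2 point(s)
  x = 7: RHS = 3, y in [7, 16]  -> 2 point(s)
  x = 8: RHS = 9, y in [3, 20]  -> 2 point(s)
  x = 15: RHS = 6, y in [11, 12]  -> 2 point(s)
  x = 16: RHS = 12, y in [9, 14]  -> 2 point(s)
  x = 19: RHS = 9, y in [3, 20]  -> 2 point(s)
Affine points: 17. Add the point at infinity: total = 18.

#E(F_23) = 18


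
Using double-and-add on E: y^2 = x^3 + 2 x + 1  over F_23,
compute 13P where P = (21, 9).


k = 13 = 1101_2 (binary, LSB first: 1011)
Double-and-add from P = (21, 9):
  bit 0 = 1: acc = O + (21, 9) = (21, 9)
  bit 1 = 0: acc unchanged = (21, 9)
  bit 2 = 1: acc = (21, 9) + (9, 14) = (1, 21)
  bit 3 = 1: acc = (1, 21) + (14, 17) = (10, 3)

13P = (10, 3)


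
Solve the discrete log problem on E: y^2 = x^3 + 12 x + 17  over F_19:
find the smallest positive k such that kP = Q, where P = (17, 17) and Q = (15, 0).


Enumerate multiples of P until we hit Q = (15, 0):
  1P = (17, 17)
  2P = (2, 7)
  3P = (11, 6)
  4P = (16, 7)
  5P = (10, 15)
  6P = (1, 12)
  7P = (8, 6)
  8P = (3, 17)
  9P = (18, 2)
  10P = (0, 13)
  11P = (6, 18)
  12P = (7, 8)
  13P = (15, 0)
Match found at i = 13.

k = 13


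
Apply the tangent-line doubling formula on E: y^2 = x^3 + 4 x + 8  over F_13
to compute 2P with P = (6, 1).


Doubling: s = (3 x1^2 + a) / (2 y1)
s = (3*6^2 + 4) / (2*1) mod 13 = 4
x3 = s^2 - 2 x1 mod 13 = 4^2 - 2*6 = 4
y3 = s (x1 - x3) - y1 mod 13 = 4 * (6 - 4) - 1 = 7

2P = (4, 7)


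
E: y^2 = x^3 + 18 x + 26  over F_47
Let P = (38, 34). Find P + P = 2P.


Doubling: s = (3 x1^2 + a) / (2 y1)
s = (3*38^2 + 18) / (2*34) mod 47 = 46
x3 = s^2 - 2 x1 mod 47 = 46^2 - 2*38 = 19
y3 = s (x1 - x3) - y1 mod 47 = 46 * (38 - 19) - 34 = 41

2P = (19, 41)


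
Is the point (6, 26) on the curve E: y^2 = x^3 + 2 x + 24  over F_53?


Check whether y^2 = x^3 + 2 x + 24 (mod 53) for (x, y) = (6, 26).
LHS: y^2 = 26^2 mod 53 = 40
RHS: x^3 + 2 x + 24 = 6^3 + 2*6 + 24 mod 53 = 40
LHS = RHS

Yes, on the curve


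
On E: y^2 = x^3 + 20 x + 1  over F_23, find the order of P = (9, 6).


Compute successive multiples of P until we hit O:
  1P = (9, 6)
  2P = (14, 9)
  3P = (16, 22)
  4P = (22, 7)
  5P = (18, 11)
  6P = (0, 22)
  7P = (20, 11)
  8P = (2, 16)
  ... (continuing to 23P)
  23P = O

ord(P) = 23


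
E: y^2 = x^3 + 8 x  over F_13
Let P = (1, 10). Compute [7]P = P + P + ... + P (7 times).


k = 7 = 111_2 (binary, LSB first: 111)
Double-and-add from P = (1, 10):
  bit 0 = 1: acc = O + (1, 10) = (1, 10)
  bit 1 = 1: acc = (1, 10) + (1, 3) = O
  bit 2 = 1: acc = O + (1, 10) = (1, 10)

7P = (1, 10)


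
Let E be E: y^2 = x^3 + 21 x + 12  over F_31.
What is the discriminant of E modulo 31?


4 a^3 + 27 b^2 = 4*21^3 + 27*12^2 = 37044 + 3888 = 40932
Delta = -16 * (40932) = -654912
Delta mod 31 = 25

Delta = 25 (mod 31)


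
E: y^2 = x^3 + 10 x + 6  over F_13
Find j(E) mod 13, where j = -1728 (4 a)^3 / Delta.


Delta = -16(4 a^3 + 27 b^2) mod 13 = 8
-1728 * (4 a)^3 = -1728 * (4*10)^3 mod 13 = 1
j = 1 * 8^(-1) mod 13 = 5

j = 5 (mod 13)


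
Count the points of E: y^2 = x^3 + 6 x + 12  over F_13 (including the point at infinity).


For each x in F_13, count y with y^2 = x^3 + 6 x + 12 mod 13:
  x = 0: RHS = 12, y in [5, 8]  -> 2 point(s)
  x = 4: RHS = 9, y in [3, 10]  -> 2 point(s)
  x = 6: RHS = 4, y in [2, 11]  -> 2 point(s)
  x = 8: RHS = 0, y in [0]  -> 1 point(s)
Affine points: 7. Add the point at infinity: total = 8.

#E(F_13) = 8


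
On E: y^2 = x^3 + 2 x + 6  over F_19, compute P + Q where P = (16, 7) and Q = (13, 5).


P != Q, so use the chord formula.
s = (y2 - y1) / (x2 - x1) = (17) / (16) mod 19 = 7
x3 = s^2 - x1 - x2 mod 19 = 7^2 - 16 - 13 = 1
y3 = s (x1 - x3) - y1 mod 19 = 7 * (16 - 1) - 7 = 3

P + Q = (1, 3)


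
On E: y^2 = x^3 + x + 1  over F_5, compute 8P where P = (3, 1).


k = 8 = 1000_2 (binary, LSB first: 0001)
Double-and-add from P = (3, 1):
  bit 0 = 0: acc unchanged = O
  bit 1 = 0: acc unchanged = O
  bit 2 = 0: acc unchanged = O
  bit 3 = 1: acc = O + (3, 4) = (3, 4)

8P = (3, 4)


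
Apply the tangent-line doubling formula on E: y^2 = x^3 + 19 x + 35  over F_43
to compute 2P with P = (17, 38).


Doubling: s = (3 x1^2 + a) / (2 y1)
s = (3*17^2 + 19) / (2*38) mod 43 = 6
x3 = s^2 - 2 x1 mod 43 = 6^2 - 2*17 = 2
y3 = s (x1 - x3) - y1 mod 43 = 6 * (17 - 2) - 38 = 9

2P = (2, 9)


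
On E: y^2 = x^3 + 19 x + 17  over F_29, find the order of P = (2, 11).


Compute successive multiples of P until we hit O:
  1P = (2, 11)
  2P = (2, 18)
  3P = O

ord(P) = 3


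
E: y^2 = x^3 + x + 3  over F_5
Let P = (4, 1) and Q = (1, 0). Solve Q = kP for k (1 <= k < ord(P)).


Enumerate multiples of P until we hit Q = (1, 0):
  1P = (4, 1)
  2P = (1, 0)
Match found at i = 2.

k = 2


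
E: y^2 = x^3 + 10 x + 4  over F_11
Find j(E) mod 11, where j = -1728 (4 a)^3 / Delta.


Delta = -16(4 a^3 + 27 b^2) mod 11 = 5
-1728 * (4 a)^3 = -1728 * (4*10)^3 mod 11 = 9
j = 9 * 5^(-1) mod 11 = 4

j = 4 (mod 11)


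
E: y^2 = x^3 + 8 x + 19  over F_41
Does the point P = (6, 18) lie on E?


Check whether y^2 = x^3 + 8 x + 19 (mod 41) for (x, y) = (6, 18).
LHS: y^2 = 18^2 mod 41 = 37
RHS: x^3 + 8 x + 19 = 6^3 + 8*6 + 19 mod 41 = 37
LHS = RHS

Yes, on the curve


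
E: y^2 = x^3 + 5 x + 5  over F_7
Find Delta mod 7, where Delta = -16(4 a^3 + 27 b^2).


4 a^3 + 27 b^2 = 4*5^3 + 27*5^2 = 500 + 675 = 1175
Delta = -16 * (1175) = -18800
Delta mod 7 = 2

Delta = 2 (mod 7)


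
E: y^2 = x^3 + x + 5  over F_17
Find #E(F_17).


For each x in F_17, count y with y^2 = x^3 + 1 x + 5 mod 17:
  x = 2: RHS = 15, y in [7, 10]  -> 2 point(s)
  x = 3: RHS = 1, y in [1, 16]  -> 2 point(s)
  x = 5: RHS = 16, y in [4, 13]  -> 2 point(s)
  x = 7: RHS = 15, y in [7, 10]  -> 2 point(s)
  x = 8: RHS = 15, y in [7, 10]  -> 2 point(s)
  x = 11: RHS = 4, y in [2, 15]  -> 2 point(s)
  x = 14: RHS = 9, y in [3, 14]  -> 2 point(s)
Affine points: 14. Add the point at infinity: total = 15.

#E(F_17) = 15


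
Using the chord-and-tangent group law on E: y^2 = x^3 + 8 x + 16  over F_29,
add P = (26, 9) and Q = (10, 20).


P != Q, so use the chord formula.
s = (y2 - y1) / (x2 - x1) = (11) / (13) mod 29 = 12
x3 = s^2 - x1 - x2 mod 29 = 12^2 - 26 - 10 = 21
y3 = s (x1 - x3) - y1 mod 29 = 12 * (26 - 21) - 9 = 22

P + Q = (21, 22)


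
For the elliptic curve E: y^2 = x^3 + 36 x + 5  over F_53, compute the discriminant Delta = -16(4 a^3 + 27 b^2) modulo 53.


4 a^3 + 27 b^2 = 4*36^3 + 27*5^2 = 186624 + 675 = 187299
Delta = -16 * (187299) = -2996784
Delta mod 53 = 48

Delta = 48 (mod 53)


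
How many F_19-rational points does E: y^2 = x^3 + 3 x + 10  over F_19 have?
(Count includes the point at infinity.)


For each x in F_19, count y with y^2 = x^3 + 3 x + 10 mod 19:
  x = 2: RHS = 5, y in [9, 10]  -> 2 point(s)
  x = 5: RHS = 17, y in [6, 13]  -> 2 point(s)
  x = 6: RHS = 16, y in [4, 15]  -> 2 point(s)
  x = 9: RHS = 6, y in [5, 14]  -> 2 point(s)
  x = 11: RHS = 6, y in [5, 14]  -> 2 point(s)
  x = 12: RHS = 7, y in [8, 11]  -> 2 point(s)
  x = 13: RHS = 4, y in [2, 17]  -> 2 point(s)
  x = 18: RHS = 6, y in [5, 14]  -> 2 point(s)
Affine points: 16. Add the point at infinity: total = 17.

#E(F_19) = 17


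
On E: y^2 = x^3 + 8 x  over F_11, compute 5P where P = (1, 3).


k = 5 = 101_2 (binary, LSB first: 101)
Double-and-add from P = (1, 3):
  bit 0 = 1: acc = O + (1, 3) = (1, 3)
  bit 1 = 0: acc unchanged = (1, 3)
  bit 2 = 1: acc = (1, 3) + (9, 3) = (1, 8)

5P = (1, 8)


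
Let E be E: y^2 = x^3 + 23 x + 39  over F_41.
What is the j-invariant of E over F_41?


Delta = -16(4 a^3 + 27 b^2) mod 41 = 19
-1728 * (4 a)^3 = -1728 * (4*23)^3 mod 41 = 27
j = 27 * 19^(-1) mod 41 = 23

j = 23 (mod 41)


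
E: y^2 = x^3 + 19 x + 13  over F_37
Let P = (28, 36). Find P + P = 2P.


Doubling: s = (3 x1^2 + a) / (2 y1)
s = (3*28^2 + 19) / (2*36) mod 37 = 17
x3 = s^2 - 2 x1 mod 37 = 17^2 - 2*28 = 11
y3 = s (x1 - x3) - y1 mod 37 = 17 * (28 - 11) - 36 = 31

2P = (11, 31)


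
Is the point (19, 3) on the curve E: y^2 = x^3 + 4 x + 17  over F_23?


Check whether y^2 = x^3 + 4 x + 17 (mod 23) for (x, y) = (19, 3).
LHS: y^2 = 3^2 mod 23 = 9
RHS: x^3 + 4 x + 17 = 19^3 + 4*19 + 17 mod 23 = 6
LHS != RHS

No, not on the curve


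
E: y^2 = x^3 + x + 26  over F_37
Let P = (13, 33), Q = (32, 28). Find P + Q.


P != Q, so use the chord formula.
s = (y2 - y1) / (x2 - x1) = (32) / (19) mod 37 = 27
x3 = s^2 - x1 - x2 mod 37 = 27^2 - 13 - 32 = 18
y3 = s (x1 - x3) - y1 mod 37 = 27 * (13 - 18) - 33 = 17

P + Q = (18, 17)


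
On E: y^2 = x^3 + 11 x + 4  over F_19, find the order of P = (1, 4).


Compute successive multiples of P until we hit O:
  1P = (1, 4)
  2P = (7, 14)
  3P = (18, 12)
  4P = (16, 18)
  5P = (0, 2)
  6P = (3, 11)
  7P = (13, 11)
  8P = (6, 1)
  ... (continuing to 19P)
  19P = O

ord(P) = 19


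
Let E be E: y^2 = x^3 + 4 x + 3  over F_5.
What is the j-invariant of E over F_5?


Delta = -16(4 a^3 + 27 b^2) mod 5 = 1
-1728 * (4 a)^3 = -1728 * (4*4)^3 mod 5 = 2
j = 2 * 1^(-1) mod 5 = 2

j = 2 (mod 5)


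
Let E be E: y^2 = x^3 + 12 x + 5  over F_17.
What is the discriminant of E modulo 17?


4 a^3 + 27 b^2 = 4*12^3 + 27*5^2 = 6912 + 675 = 7587
Delta = -16 * (7587) = -121392
Delta mod 17 = 5

Delta = 5 (mod 17)


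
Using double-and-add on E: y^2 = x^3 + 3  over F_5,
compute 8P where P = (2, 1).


k = 8 = 1000_2 (binary, LSB first: 0001)
Double-and-add from P = (2, 1):
  bit 0 = 0: acc unchanged = O
  bit 1 = 0: acc unchanged = O
  bit 2 = 0: acc unchanged = O
  bit 3 = 1: acc = O + (2, 4) = (2, 4)

8P = (2, 4)


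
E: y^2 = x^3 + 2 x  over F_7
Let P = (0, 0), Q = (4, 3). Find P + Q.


P != Q, so use the chord formula.
s = (y2 - y1) / (x2 - x1) = (3) / (4) mod 7 = 6
x3 = s^2 - x1 - x2 mod 7 = 6^2 - 0 - 4 = 4
y3 = s (x1 - x3) - y1 mod 7 = 6 * (0 - 4) - 0 = 4

P + Q = (4, 4)


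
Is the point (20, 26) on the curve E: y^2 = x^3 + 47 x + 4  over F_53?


Check whether y^2 = x^3 + 47 x + 4 (mod 53) for (x, y) = (20, 26).
LHS: y^2 = 26^2 mod 53 = 40
RHS: x^3 + 47 x + 4 = 20^3 + 47*20 + 4 mod 53 = 40
LHS = RHS

Yes, on the curve


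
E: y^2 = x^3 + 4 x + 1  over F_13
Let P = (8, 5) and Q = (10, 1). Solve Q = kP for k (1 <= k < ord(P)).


Enumerate multiples of P until we hit Q = (10, 1):
  1P = (8, 5)
  2P = (0, 1)
  3P = (2, 11)
  4P = (4, 4)
  5P = (10, 1)
Match found at i = 5.

k = 5


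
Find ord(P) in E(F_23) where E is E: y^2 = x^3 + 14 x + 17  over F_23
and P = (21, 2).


Compute successive multiples of P until we hit O:
  1P = (21, 2)
  2P = (6, 15)
  3P = (22, 5)
  4P = (12, 2)
  5P = (13, 21)
  6P = (18, 11)
  7P = (16, 6)
  8P = (17, 4)
  ... (continuing to 23P)
  23P = O

ord(P) = 23


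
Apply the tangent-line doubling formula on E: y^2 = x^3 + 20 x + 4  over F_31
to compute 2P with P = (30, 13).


Doubling: s = (3 x1^2 + a) / (2 y1)
s = (3*30^2 + 20) / (2*13) mod 31 = 14
x3 = s^2 - 2 x1 mod 31 = 14^2 - 2*30 = 12
y3 = s (x1 - x3) - y1 mod 31 = 14 * (30 - 12) - 13 = 22

2P = (12, 22)


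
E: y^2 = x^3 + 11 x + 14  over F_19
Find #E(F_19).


For each x in F_19, count y with y^2 = x^3 + 11 x + 14 mod 19:
  x = 1: RHS = 7, y in [8, 11]  -> 2 point(s)
  x = 2: RHS = 6, y in [5, 14]  -> 2 point(s)
  x = 3: RHS = 17, y in [6, 13]  -> 2 point(s)
  x = 5: RHS = 4, y in [2, 17]  -> 2 point(s)
  x = 6: RHS = 11, y in [7, 12]  -> 2 point(s)
  x = 7: RHS = 16, y in [4, 15]  -> 2 point(s)
  x = 8: RHS = 6, y in [5, 14]  -> 2 point(s)
  x = 9: RHS = 6, y in [5, 14]  -> 2 point(s)
  x = 13: RHS = 17, y in [6, 13]  -> 2 point(s)
  x = 14: RHS = 5, y in [9, 10]  -> 2 point(s)
  x = 15: RHS = 1, y in [1, 18]  -> 2 point(s)
  x = 16: RHS = 11, y in [7, 12]  -> 2 point(s)
Affine points: 24. Add the point at infinity: total = 25.

#E(F_19) = 25


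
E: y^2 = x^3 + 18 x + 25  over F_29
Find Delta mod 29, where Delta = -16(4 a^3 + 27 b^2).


4 a^3 + 27 b^2 = 4*18^3 + 27*25^2 = 23328 + 16875 = 40203
Delta = -16 * (40203) = -643248
Delta mod 29 = 1

Delta = 1 (mod 29)


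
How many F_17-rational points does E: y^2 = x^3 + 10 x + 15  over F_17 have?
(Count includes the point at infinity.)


For each x in F_17, count y with y^2 = x^3 + 10 x + 15 mod 17:
  x = 0: RHS = 15, y in [7, 10]  -> 2 point(s)
  x = 1: RHS = 9, y in [3, 14]  -> 2 point(s)
  x = 2: RHS = 9, y in [3, 14]  -> 2 point(s)
  x = 3: RHS = 4, y in [2, 15]  -> 2 point(s)
  x = 4: RHS = 0, y in [0]  -> 1 point(s)
  x = 6: RHS = 2, y in [6, 11]  -> 2 point(s)
  x = 9: RHS = 1, y in [1, 16]  -> 2 point(s)
  x = 13: RHS = 13, y in [8, 9]  -> 2 point(s)
  x = 14: RHS = 9, y in [3, 14]  -> 2 point(s)
  x = 15: RHS = 4, y in [2, 15]  -> 2 point(s)
  x = 16: RHS = 4, y in [2, 15]  -> 2 point(s)
Affine points: 21. Add the point at infinity: total = 22.

#E(F_17) = 22


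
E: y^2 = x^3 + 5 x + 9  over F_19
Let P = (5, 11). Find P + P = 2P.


Doubling: s = (3 x1^2 + a) / (2 y1)
s = (3*5^2 + 5) / (2*11) mod 19 = 14
x3 = s^2 - 2 x1 mod 19 = 14^2 - 2*5 = 15
y3 = s (x1 - x3) - y1 mod 19 = 14 * (5 - 15) - 11 = 1

2P = (15, 1)


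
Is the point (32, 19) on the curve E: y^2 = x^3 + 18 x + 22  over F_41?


Check whether y^2 = x^3 + 18 x + 22 (mod 41) for (x, y) = (32, 19).
LHS: y^2 = 19^2 mod 41 = 33
RHS: x^3 + 18 x + 22 = 32^3 + 18*32 + 22 mod 41 = 33
LHS = RHS

Yes, on the curve


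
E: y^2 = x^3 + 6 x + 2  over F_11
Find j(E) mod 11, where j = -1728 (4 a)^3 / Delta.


Delta = -16(4 a^3 + 27 b^2) mod 11 = 2
-1728 * (4 a)^3 = -1728 * (4*6)^3 mod 11 = 3
j = 3 * 2^(-1) mod 11 = 7

j = 7 (mod 11)


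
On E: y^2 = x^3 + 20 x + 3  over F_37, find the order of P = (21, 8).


Compute successive multiples of P until we hit O:
  1P = (21, 8)
  2P = (4, 6)
  3P = (22, 18)
  4P = (20, 2)
  5P = (32, 0)
  6P = (20, 35)
  7P = (22, 19)
  8P = (4, 31)
  ... (continuing to 10P)
  10P = O

ord(P) = 10


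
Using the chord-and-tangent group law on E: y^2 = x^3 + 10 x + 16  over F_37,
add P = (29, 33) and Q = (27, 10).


P != Q, so use the chord formula.
s = (y2 - y1) / (x2 - x1) = (14) / (35) mod 37 = 30
x3 = s^2 - x1 - x2 mod 37 = 30^2 - 29 - 27 = 30
y3 = s (x1 - x3) - y1 mod 37 = 30 * (29 - 30) - 33 = 11

P + Q = (30, 11)


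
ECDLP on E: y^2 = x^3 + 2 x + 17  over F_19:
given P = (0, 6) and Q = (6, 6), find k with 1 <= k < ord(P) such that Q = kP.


Enumerate multiples of P until we hit Q = (6, 6):
  1P = (0, 6)
  2P = (9, 2)
  3P = (17, 10)
  4P = (6, 6)
Match found at i = 4.

k = 4


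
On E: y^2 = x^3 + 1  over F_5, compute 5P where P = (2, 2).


k = 5 = 101_2 (binary, LSB first: 101)
Double-and-add from P = (2, 2):
  bit 0 = 1: acc = O + (2, 2) = (2, 2)
  bit 1 = 0: acc unchanged = (2, 2)
  bit 2 = 1: acc = (2, 2) + (0, 1) = (2, 3)

5P = (2, 3)


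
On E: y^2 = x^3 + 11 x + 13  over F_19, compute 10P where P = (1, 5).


k = 10 = 1010_2 (binary, LSB first: 0101)
Double-and-add from P = (1, 5):
  bit 0 = 0: acc unchanged = O
  bit 1 = 1: acc = O + (3, 15) = (3, 15)
  bit 2 = 0: acc unchanged = (3, 15)
  bit 3 = 1: acc = (3, 15) + (2, 10) = (1, 14)

10P = (1, 14)


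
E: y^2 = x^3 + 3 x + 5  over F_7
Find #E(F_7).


For each x in F_7, count y with y^2 = x^3 + 3 x + 5 mod 7:
  x = 1: RHS = 2, y in [3, 4]  -> 2 point(s)
  x = 4: RHS = 4, y in [2, 5]  -> 2 point(s)
  x = 6: RHS = 1, y in [1, 6]  -> 2 point(s)
Affine points: 6. Add the point at infinity: total = 7.

#E(F_7) = 7


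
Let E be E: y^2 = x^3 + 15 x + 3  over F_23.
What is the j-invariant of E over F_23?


Delta = -16(4 a^3 + 27 b^2) mod 23 = 15
-1728 * (4 a)^3 = -1728 * (4*15)^3 mod 23 = 2
j = 2 * 15^(-1) mod 23 = 17

j = 17 (mod 23)


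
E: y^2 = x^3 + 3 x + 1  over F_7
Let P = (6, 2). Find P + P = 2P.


Doubling: s = (3 x1^2 + a) / (2 y1)
s = (3*6^2 + 3) / (2*2) mod 7 = 5
x3 = s^2 - 2 x1 mod 7 = 5^2 - 2*6 = 6
y3 = s (x1 - x3) - y1 mod 7 = 5 * (6 - 6) - 2 = 5

2P = (6, 5)


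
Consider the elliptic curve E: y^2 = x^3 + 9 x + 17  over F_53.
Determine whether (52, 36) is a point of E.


Check whether y^2 = x^3 + 9 x + 17 (mod 53) for (x, y) = (52, 36).
LHS: y^2 = 36^2 mod 53 = 24
RHS: x^3 + 9 x + 17 = 52^3 + 9*52 + 17 mod 53 = 7
LHS != RHS

No, not on the curve


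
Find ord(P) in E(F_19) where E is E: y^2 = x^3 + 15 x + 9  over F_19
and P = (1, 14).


Compute successive multiples of P until we hit O:
  1P = (1, 14)
  2P = (2, 3)
  3P = (4, 0)
  4P = (2, 16)
  5P = (1, 5)
  6P = O

ord(P) = 6


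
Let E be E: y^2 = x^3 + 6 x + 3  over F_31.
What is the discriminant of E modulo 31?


4 a^3 + 27 b^2 = 4*6^3 + 27*3^2 = 864 + 243 = 1107
Delta = -16 * (1107) = -17712
Delta mod 31 = 20

Delta = 20 (mod 31)


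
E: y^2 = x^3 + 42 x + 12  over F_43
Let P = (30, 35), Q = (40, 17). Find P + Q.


P != Q, so use the chord formula.
s = (y2 - y1) / (x2 - x1) = (25) / (10) mod 43 = 24
x3 = s^2 - x1 - x2 mod 43 = 24^2 - 30 - 40 = 33
y3 = s (x1 - x3) - y1 mod 43 = 24 * (30 - 33) - 35 = 22

P + Q = (33, 22)


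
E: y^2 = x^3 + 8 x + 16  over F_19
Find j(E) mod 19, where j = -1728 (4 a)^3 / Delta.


Delta = -16(4 a^3 + 27 b^2) mod 19 = 14
-1728 * (4 a)^3 = -1728 * (4*8)^3 mod 19 = 12
j = 12 * 14^(-1) mod 19 = 9

j = 9 (mod 19)


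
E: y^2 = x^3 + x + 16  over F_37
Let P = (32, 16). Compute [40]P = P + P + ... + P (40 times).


k = 40 = 101000_2 (binary, LSB first: 000101)
Double-and-add from P = (32, 16):
  bit 0 = 0: acc unchanged = O
  bit 1 = 0: acc unchanged = O
  bit 2 = 0: acc unchanged = O
  bit 3 = 1: acc = O + (11, 10) = (11, 10)
  bit 4 = 0: acc unchanged = (11, 10)
  bit 5 = 1: acc = (11, 10) + (19, 7) = (32, 21)

40P = (32, 21)


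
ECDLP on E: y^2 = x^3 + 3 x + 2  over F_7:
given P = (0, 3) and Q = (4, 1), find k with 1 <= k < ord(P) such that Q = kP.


Enumerate multiples of P until we hit Q = (4, 1):
  1P = (0, 3)
  2P = (2, 3)
  3P = (5, 4)
  4P = (4, 6)
  5P = (4, 1)
Match found at i = 5.

k = 5


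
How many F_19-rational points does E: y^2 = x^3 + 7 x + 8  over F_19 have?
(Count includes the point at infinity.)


For each x in F_19, count y with y^2 = x^3 + 7 x + 8 mod 19:
  x = 1: RHS = 16, y in [4, 15]  -> 2 point(s)
  x = 2: RHS = 11, y in [7, 12]  -> 2 point(s)
  x = 4: RHS = 5, y in [9, 10]  -> 2 point(s)
  x = 5: RHS = 16, y in [4, 15]  -> 2 point(s)
  x = 6: RHS = 0, y in [0]  -> 1 point(s)
  x = 7: RHS = 1, y in [1, 18]  -> 2 point(s)
  x = 8: RHS = 6, y in [5, 14]  -> 2 point(s)
  x = 13: RHS = 16, y in [4, 15]  -> 2 point(s)
  x = 14: RHS = 0, y in [0]  -> 1 point(s)
  x = 15: RHS = 11, y in [7, 12]  -> 2 point(s)
  x = 16: RHS = 17, y in [6, 13]  -> 2 point(s)
  x = 17: RHS = 5, y in [9, 10]  -> 2 point(s)
  x = 18: RHS = 0, y in [0]  -> 1 point(s)
Affine points: 23. Add the point at infinity: total = 24.

#E(F_19) = 24


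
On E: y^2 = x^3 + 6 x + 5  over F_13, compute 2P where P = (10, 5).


Doubling: s = (3 x1^2 + a) / (2 y1)
s = (3*10^2 + 6) / (2*5) mod 13 = 2
x3 = s^2 - 2 x1 mod 13 = 2^2 - 2*10 = 10
y3 = s (x1 - x3) - y1 mod 13 = 2 * (10 - 10) - 5 = 8

2P = (10, 8)


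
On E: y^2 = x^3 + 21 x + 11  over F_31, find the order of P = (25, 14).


Compute successive multiples of P until we hit O:
  1P = (25, 14)
  2P = (1, 8)
  3P = (7, 6)
  4P = (8, 28)
  5P = (30, 12)
  6P = (27, 24)
  7P = (4, 29)
  8P = (12, 21)
  ... (continuing to 27P)
  27P = O

ord(P) = 27


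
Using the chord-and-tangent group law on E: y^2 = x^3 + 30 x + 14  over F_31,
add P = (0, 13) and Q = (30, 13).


P != Q, so use the chord formula.
s = (y2 - y1) / (x2 - x1) = (0) / (30) mod 31 = 0
x3 = s^2 - x1 - x2 mod 31 = 0^2 - 0 - 30 = 1
y3 = s (x1 - x3) - y1 mod 31 = 0 * (0 - 1) - 13 = 18

P + Q = (1, 18)


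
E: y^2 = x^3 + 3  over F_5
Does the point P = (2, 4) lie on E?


Check whether y^2 = x^3 + 0 x + 3 (mod 5) for (x, y) = (2, 4).
LHS: y^2 = 4^2 mod 5 = 1
RHS: x^3 + 0 x + 3 = 2^3 + 0*2 + 3 mod 5 = 1
LHS = RHS

Yes, on the curve


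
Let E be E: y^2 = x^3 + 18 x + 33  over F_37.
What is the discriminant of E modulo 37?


4 a^3 + 27 b^2 = 4*18^3 + 27*33^2 = 23328 + 29403 = 52731
Delta = -16 * (52731) = -843696
Delta mod 37 = 15

Delta = 15 (mod 37)


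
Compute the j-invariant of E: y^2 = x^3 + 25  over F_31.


Delta = -16(4 a^3 + 27 b^2) mod 31 = 10
-1728 * (4 a)^3 = -1728 * (4*0)^3 mod 31 = 0
j = 0 * 10^(-1) mod 31 = 0

j = 0 (mod 31)


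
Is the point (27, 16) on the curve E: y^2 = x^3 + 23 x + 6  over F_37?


Check whether y^2 = x^3 + 23 x + 6 (mod 37) for (x, y) = (27, 16).
LHS: y^2 = 16^2 mod 37 = 34
RHS: x^3 + 23 x + 6 = 27^3 + 23*27 + 6 mod 37 = 34
LHS = RHS

Yes, on the curve


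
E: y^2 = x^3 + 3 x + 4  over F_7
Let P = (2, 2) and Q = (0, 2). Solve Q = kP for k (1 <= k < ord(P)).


Enumerate multiples of P until we hit Q = (0, 2):
  1P = (2, 2)
  2P = (0, 2)
Match found at i = 2.

k = 2


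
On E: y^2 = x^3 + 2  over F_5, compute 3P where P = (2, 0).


k = 3 = 11_2 (binary, LSB first: 11)
Double-and-add from P = (2, 0):
  bit 0 = 1: acc = O + (2, 0) = (2, 0)
  bit 1 = 1: acc = (2, 0) + O = (2, 0)

3P = (2, 0)


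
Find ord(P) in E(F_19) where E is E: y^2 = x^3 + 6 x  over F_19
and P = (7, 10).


Compute successive multiples of P until we hit O:
  1P = (7, 10)
  2P = (6, 10)
  3P = (6, 9)
  4P = (7, 9)
  5P = O

ord(P) = 5


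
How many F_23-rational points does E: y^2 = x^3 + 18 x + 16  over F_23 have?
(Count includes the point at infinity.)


For each x in F_23, count y with y^2 = x^3 + 18 x + 16 mod 23:
  x = 0: RHS = 16, y in [4, 19]  -> 2 point(s)
  x = 1: RHS = 12, y in [9, 14]  -> 2 point(s)
  x = 5: RHS = 1, y in [1, 22]  -> 2 point(s)
  x = 6: RHS = 18, y in [8, 15]  -> 2 point(s)
  x = 7: RHS = 2, y in [5, 18]  -> 2 point(s)
  x = 10: RHS = 0, y in [0]  -> 1 point(s)
  x = 11: RHS = 4, y in [2, 21]  -> 2 point(s)
  x = 13: RHS = 9, y in [3, 20]  -> 2 point(s)
  x = 15: RHS = 4, y in [2, 21]  -> 2 point(s)
  x = 18: RHS = 8, y in [10, 13]  -> 2 point(s)
  x = 19: RHS = 18, y in [8, 15]  -> 2 point(s)
  x = 20: RHS = 4, y in [2, 21]  -> 2 point(s)
  x = 21: RHS = 18, y in [8, 15]  -> 2 point(s)
Affine points: 25. Add the point at infinity: total = 26.

#E(F_23) = 26


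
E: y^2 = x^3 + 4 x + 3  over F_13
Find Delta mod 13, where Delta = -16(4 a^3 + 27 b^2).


4 a^3 + 27 b^2 = 4*4^3 + 27*3^2 = 256 + 243 = 499
Delta = -16 * (499) = -7984
Delta mod 13 = 11

Delta = 11 (mod 13)


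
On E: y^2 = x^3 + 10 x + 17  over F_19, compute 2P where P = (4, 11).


Doubling: s = (3 x1^2 + a) / (2 y1)
s = (3*4^2 + 10) / (2*11) mod 19 = 13
x3 = s^2 - 2 x1 mod 19 = 13^2 - 2*4 = 9
y3 = s (x1 - x3) - y1 mod 19 = 13 * (4 - 9) - 11 = 0

2P = (9, 0)


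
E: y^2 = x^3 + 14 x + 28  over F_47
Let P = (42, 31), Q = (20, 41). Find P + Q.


P != Q, so use the chord formula.
s = (y2 - y1) / (x2 - x1) = (10) / (25) mod 47 = 38
x3 = s^2 - x1 - x2 mod 47 = 38^2 - 42 - 20 = 19
y3 = s (x1 - x3) - y1 mod 47 = 38 * (42 - 19) - 31 = 44

P + Q = (19, 44)


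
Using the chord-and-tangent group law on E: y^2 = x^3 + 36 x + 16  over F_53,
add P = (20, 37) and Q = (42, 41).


P != Q, so use the chord formula.
s = (y2 - y1) / (x2 - x1) = (4) / (22) mod 53 = 5
x3 = s^2 - x1 - x2 mod 53 = 5^2 - 20 - 42 = 16
y3 = s (x1 - x3) - y1 mod 53 = 5 * (20 - 16) - 37 = 36

P + Q = (16, 36)


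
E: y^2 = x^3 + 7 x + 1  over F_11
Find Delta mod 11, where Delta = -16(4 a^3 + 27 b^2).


4 a^3 + 27 b^2 = 4*7^3 + 27*1^2 = 1372 + 27 = 1399
Delta = -16 * (1399) = -22384
Delta mod 11 = 1

Delta = 1 (mod 11)


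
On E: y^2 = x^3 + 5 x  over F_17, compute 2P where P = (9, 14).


Doubling: s = (3 x1^2 + a) / (2 y1)
s = (3*9^2 + 5) / (2*14) mod 17 = 4
x3 = s^2 - 2 x1 mod 17 = 4^2 - 2*9 = 15
y3 = s (x1 - x3) - y1 mod 17 = 4 * (9 - 15) - 14 = 13

2P = (15, 13)


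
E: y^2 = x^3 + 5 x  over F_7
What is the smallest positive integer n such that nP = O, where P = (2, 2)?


Compute successive multiples of P until we hit O:
  1P = (2, 2)
  2P = (4, 0)
  3P = (2, 5)
  4P = O

ord(P) = 4


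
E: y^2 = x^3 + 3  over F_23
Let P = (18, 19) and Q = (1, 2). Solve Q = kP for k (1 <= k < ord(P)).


Enumerate multiples of P until we hit Q = (1, 2):
  1P = (18, 19)
  2P = (12, 11)
  3P = (5, 6)
  4P = (1, 21)
  5P = (22, 18)
  6P = (19, 10)
  7P = (21, 8)
  8P = (0, 7)
  9P = (8, 3)
  10P = (6, 14)
  11P = (7, 22)
  12P = (11, 0)
  13P = (7, 1)
  14P = (6, 9)
  15P = (8, 20)
  16P = (0, 16)
  17P = (21, 15)
  18P = (19, 13)
  19P = (22, 5)
  20P = (1, 2)
Match found at i = 20.

k = 20


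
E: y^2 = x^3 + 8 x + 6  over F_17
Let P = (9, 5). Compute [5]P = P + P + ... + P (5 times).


k = 5 = 101_2 (binary, LSB first: 101)
Double-and-add from P = (9, 5):
  bit 0 = 1: acc = O + (9, 5) = (9, 5)
  bit 1 = 0: acc unchanged = (9, 5)
  bit 2 = 1: acc = (9, 5) + (2, 8) = (10, 10)

5P = (10, 10)


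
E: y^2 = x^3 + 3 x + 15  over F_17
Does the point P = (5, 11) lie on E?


Check whether y^2 = x^3 + 3 x + 15 (mod 17) for (x, y) = (5, 11).
LHS: y^2 = 11^2 mod 17 = 2
RHS: x^3 + 3 x + 15 = 5^3 + 3*5 + 15 mod 17 = 2
LHS = RHS

Yes, on the curve


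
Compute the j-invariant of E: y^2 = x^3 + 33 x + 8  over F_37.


Delta = -16(4 a^3 + 27 b^2) mod 37 = 17
-1728 * (4 a)^3 = -1728 * (4*33)^3 mod 37 = 10
j = 10 * 17^(-1) mod 37 = 18

j = 18 (mod 37)


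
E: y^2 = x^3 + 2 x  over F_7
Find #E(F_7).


For each x in F_7, count y with y^2 = x^3 + 2 x + 0 mod 7:
  x = 0: RHS = 0, y in [0]  -> 1 point(s)
  x = 4: RHS = 2, y in [3, 4]  -> 2 point(s)
  x = 5: RHS = 2, y in [3, 4]  -> 2 point(s)
  x = 6: RHS = 4, y in [2, 5]  -> 2 point(s)
Affine points: 7. Add the point at infinity: total = 8.

#E(F_7) = 8


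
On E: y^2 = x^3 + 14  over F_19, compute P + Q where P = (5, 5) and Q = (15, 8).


P != Q, so use the chord formula.
s = (y2 - y1) / (x2 - x1) = (3) / (10) mod 19 = 6
x3 = s^2 - x1 - x2 mod 19 = 6^2 - 5 - 15 = 16
y3 = s (x1 - x3) - y1 mod 19 = 6 * (5 - 16) - 5 = 5

P + Q = (16, 5)


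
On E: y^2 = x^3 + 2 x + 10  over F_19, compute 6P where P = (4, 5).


k = 6 = 110_2 (binary, LSB first: 011)
Double-and-add from P = (4, 5):
  bit 0 = 0: acc unchanged = O
  bit 1 = 1: acc = O + (17, 6) = (17, 6)
  bit 2 = 1: acc = (17, 6) + (8, 14) = (3, 9)

6P = (3, 9)


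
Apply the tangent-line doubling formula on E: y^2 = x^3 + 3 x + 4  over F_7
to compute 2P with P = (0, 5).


Doubling: s = (3 x1^2 + a) / (2 y1)
s = (3*0^2 + 3) / (2*5) mod 7 = 1
x3 = s^2 - 2 x1 mod 7 = 1^2 - 2*0 = 1
y3 = s (x1 - x3) - y1 mod 7 = 1 * (0 - 1) - 5 = 1

2P = (1, 1)


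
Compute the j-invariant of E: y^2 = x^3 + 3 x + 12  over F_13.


Delta = -16(4 a^3 + 27 b^2) mod 13 = 11
-1728 * (4 a)^3 = -1728 * (4*3)^3 mod 13 = 12
j = 12 * 11^(-1) mod 13 = 7

j = 7 (mod 13)


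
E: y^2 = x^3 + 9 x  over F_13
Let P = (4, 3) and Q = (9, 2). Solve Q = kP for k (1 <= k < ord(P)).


Enumerate multiples of P until we hit Q = (9, 2):
  1P = (4, 3)
  2P = (1, 6)
  3P = (9, 2)
Match found at i = 3.

k = 3


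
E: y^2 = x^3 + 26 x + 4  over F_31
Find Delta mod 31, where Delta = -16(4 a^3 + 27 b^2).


4 a^3 + 27 b^2 = 4*26^3 + 27*4^2 = 70304 + 432 = 70736
Delta = -16 * (70736) = -1131776
Delta mod 31 = 3

Delta = 3 (mod 31)


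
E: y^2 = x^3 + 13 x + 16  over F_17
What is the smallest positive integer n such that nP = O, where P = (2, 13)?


Compute successive multiples of P until we hit O:
  1P = (2, 13)
  2P = (14, 16)
  3P = (0, 13)
  4P = (15, 4)
  5P = (4, 8)
  6P = (13, 6)
  7P = (1, 8)
  8P = (5, 6)
  ... (continuing to 25P)
  25P = O

ord(P) = 25


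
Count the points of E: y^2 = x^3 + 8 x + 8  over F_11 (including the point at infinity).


For each x in F_11, count y with y^2 = x^3 + 8 x + 8 mod 11:
  x = 3: RHS = 4, y in [2, 9]  -> 2 point(s)
  x = 4: RHS = 5, y in [4, 7]  -> 2 point(s)
  x = 7: RHS = 0, y in [0]  -> 1 point(s)
  x = 8: RHS = 1, y in [1, 10]  -> 2 point(s)
Affine points: 7. Add the point at infinity: total = 8.

#E(F_11) = 8


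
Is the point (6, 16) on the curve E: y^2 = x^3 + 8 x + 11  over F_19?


Check whether y^2 = x^3 + 8 x + 11 (mod 19) for (x, y) = (6, 16).
LHS: y^2 = 16^2 mod 19 = 9
RHS: x^3 + 8 x + 11 = 6^3 + 8*6 + 11 mod 19 = 9
LHS = RHS

Yes, on the curve


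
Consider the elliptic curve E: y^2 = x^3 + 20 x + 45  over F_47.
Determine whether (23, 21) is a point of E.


Check whether y^2 = x^3 + 20 x + 45 (mod 47) for (x, y) = (23, 21).
LHS: y^2 = 21^2 mod 47 = 18
RHS: x^3 + 20 x + 45 = 23^3 + 20*23 + 45 mod 47 = 29
LHS != RHS

No, not on the curve


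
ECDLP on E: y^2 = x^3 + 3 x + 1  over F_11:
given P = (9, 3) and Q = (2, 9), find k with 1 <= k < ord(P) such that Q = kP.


Enumerate multiples of P until we hit Q = (2, 9):
  1P = (9, 3)
  2P = (2, 9)
Match found at i = 2.

k = 2


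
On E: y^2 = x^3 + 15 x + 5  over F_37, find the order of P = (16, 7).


Compute successive multiples of P until we hit O:
  1P = (16, 7)
  2P = (15, 4)
  3P = (15, 33)
  4P = (16, 30)
  5P = O

ord(P) = 5


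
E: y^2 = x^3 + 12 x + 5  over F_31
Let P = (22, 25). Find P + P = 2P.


Doubling: s = (3 x1^2 + a) / (2 y1)
s = (3*22^2 + 12) / (2*25) mod 31 = 2
x3 = s^2 - 2 x1 mod 31 = 2^2 - 2*22 = 22
y3 = s (x1 - x3) - y1 mod 31 = 2 * (22 - 22) - 25 = 6

2P = (22, 6)


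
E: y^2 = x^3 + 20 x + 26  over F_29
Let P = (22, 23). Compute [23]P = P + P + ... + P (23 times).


k = 23 = 10111_2 (binary, LSB first: 11101)
Double-and-add from P = (22, 23):
  bit 0 = 1: acc = O + (22, 23) = (22, 23)
  bit 1 = 1: acc = (22, 23) + (23, 3) = (7, 25)
  bit 2 = 1: acc = (7, 25) + (16, 11) = (12, 15)
  bit 3 = 0: acc unchanged = (12, 15)
  bit 4 = 1: acc = (12, 15) + (9, 23) = (28, 18)

23P = (28, 18)
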